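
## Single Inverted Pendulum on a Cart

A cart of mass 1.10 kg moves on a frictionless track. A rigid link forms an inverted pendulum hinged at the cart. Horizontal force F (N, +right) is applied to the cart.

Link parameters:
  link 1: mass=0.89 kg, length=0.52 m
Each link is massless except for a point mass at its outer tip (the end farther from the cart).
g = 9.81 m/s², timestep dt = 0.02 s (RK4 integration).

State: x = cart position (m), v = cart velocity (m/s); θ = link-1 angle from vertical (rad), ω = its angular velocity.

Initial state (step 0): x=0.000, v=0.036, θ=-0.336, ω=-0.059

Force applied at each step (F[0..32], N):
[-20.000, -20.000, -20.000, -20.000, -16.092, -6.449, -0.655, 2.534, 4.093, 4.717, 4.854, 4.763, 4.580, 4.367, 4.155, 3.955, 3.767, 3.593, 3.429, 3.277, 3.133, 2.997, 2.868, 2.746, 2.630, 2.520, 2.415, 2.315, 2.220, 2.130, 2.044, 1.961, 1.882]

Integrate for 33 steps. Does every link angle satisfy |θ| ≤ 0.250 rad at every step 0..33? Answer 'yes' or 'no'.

apply F[0]=-20.000 → step 1: x=-0.002, v=-0.253, θ=-0.333, ω=0.342
apply F[1]=-20.000 → step 2: x=-0.010, v=-0.545, θ=-0.322, ω=0.751
apply F[2]=-20.000 → step 3: x=-0.024, v=-0.841, θ=-0.303, ω=1.177
apply F[3]=-20.000 → step 4: x=-0.044, v=-1.146, θ=-0.275, ω=1.631
apply F[4]=-16.092 → step 5: x=-0.069, v=-1.394, θ=-0.239, ω=1.995
apply F[5]=-6.449 → step 6: x=-0.098, v=-1.481, θ=-0.198, ω=2.078
apply F[6]=-0.655 → step 7: x=-0.127, v=-1.472, θ=-0.157, ω=1.994
apply F[7]=+2.534 → step 8: x=-0.156, v=-1.410, θ=-0.119, ω=1.823
apply F[8]=+4.093 → step 9: x=-0.184, v=-1.322, θ=-0.085, ω=1.618
apply F[9]=+4.717 → step 10: x=-0.209, v=-1.227, θ=-0.055, ω=1.410
apply F[10]=+4.854 → step 11: x=-0.233, v=-1.133, θ=-0.028, ω=1.213
apply F[11]=+4.763 → step 12: x=-0.254, v=-1.044, θ=-0.006, ω=1.036
apply F[12]=+4.580 → step 13: x=-0.275, v=-0.962, θ=0.013, ω=0.878
apply F[13]=+4.367 → step 14: x=-0.293, v=-0.886, θ=0.029, ω=0.740
apply F[14]=+4.155 → step 15: x=-0.310, v=-0.816, θ=0.043, ω=0.619
apply F[15]=+3.955 → step 16: x=-0.326, v=-0.751, θ=0.054, ω=0.515
apply F[16]=+3.767 → step 17: x=-0.340, v=-0.692, θ=0.064, ω=0.423
apply F[17]=+3.593 → step 18: x=-0.353, v=-0.638, θ=0.071, ω=0.344
apply F[18]=+3.429 → step 19: x=-0.366, v=-0.587, θ=0.077, ω=0.276
apply F[19]=+3.277 → step 20: x=-0.377, v=-0.541, θ=0.082, ω=0.216
apply F[20]=+3.133 → step 21: x=-0.387, v=-0.497, θ=0.086, ω=0.165
apply F[21]=+2.997 → step 22: x=-0.397, v=-0.457, θ=0.089, ω=0.120
apply F[22]=+2.868 → step 23: x=-0.406, v=-0.419, θ=0.091, ω=0.082
apply F[23]=+2.746 → step 24: x=-0.414, v=-0.384, θ=0.092, ω=0.049
apply F[24]=+2.630 → step 25: x=-0.421, v=-0.351, θ=0.093, ω=0.021
apply F[25]=+2.520 → step 26: x=-0.428, v=-0.320, θ=0.093, ω=-0.003
apply F[26]=+2.415 → step 27: x=-0.434, v=-0.291, θ=0.093, ω=-0.023
apply F[27]=+2.315 → step 28: x=-0.439, v=-0.264, θ=0.092, ω=-0.041
apply F[28]=+2.220 → step 29: x=-0.444, v=-0.238, θ=0.091, ω=-0.055
apply F[29]=+2.130 → step 30: x=-0.449, v=-0.214, θ=0.090, ω=-0.067
apply F[30]=+2.044 → step 31: x=-0.453, v=-0.191, θ=0.089, ω=-0.078
apply F[31]=+1.961 → step 32: x=-0.457, v=-0.169, θ=0.087, ω=-0.086
apply F[32]=+1.882 → step 33: x=-0.460, v=-0.149, θ=0.085, ω=-0.093
Max |angle| over trajectory = 0.336 rad; bound = 0.250 → exceeded.

Answer: no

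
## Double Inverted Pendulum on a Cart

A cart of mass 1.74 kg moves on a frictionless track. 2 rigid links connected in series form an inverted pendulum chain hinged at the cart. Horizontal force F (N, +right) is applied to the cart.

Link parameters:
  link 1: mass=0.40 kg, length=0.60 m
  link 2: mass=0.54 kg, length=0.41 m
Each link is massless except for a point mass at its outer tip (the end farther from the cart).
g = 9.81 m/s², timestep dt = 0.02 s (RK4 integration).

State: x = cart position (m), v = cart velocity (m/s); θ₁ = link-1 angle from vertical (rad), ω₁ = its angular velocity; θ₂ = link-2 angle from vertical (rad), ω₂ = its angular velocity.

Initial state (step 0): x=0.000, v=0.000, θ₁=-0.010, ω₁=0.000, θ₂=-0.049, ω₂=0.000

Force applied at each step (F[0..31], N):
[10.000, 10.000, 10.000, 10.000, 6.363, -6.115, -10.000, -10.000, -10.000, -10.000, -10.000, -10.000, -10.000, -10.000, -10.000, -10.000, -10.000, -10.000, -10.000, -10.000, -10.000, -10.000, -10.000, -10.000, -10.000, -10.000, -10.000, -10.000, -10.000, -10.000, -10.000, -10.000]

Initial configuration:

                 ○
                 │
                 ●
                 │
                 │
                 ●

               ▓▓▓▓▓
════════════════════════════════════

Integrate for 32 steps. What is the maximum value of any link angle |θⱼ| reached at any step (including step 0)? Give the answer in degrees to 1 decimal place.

Answer: 18.9°

Derivation:
apply F[0]=+10.000 → step 1: x=0.001, v=0.116, θ₁=-0.012, ω₁=-0.180, θ₂=-0.049, ω₂=-0.043
apply F[1]=+10.000 → step 2: x=0.005, v=0.232, θ₁=-0.017, ω₁=-0.363, θ₂=-0.051, ω₂=-0.083
apply F[2]=+10.000 → step 3: x=0.010, v=0.350, θ₁=-0.026, ω₁=-0.552, θ₂=-0.053, ω₂=-0.116
apply F[3]=+10.000 → step 4: x=0.019, v=0.468, θ₁=-0.039, ω₁=-0.751, θ₂=-0.055, ω₂=-0.139
apply F[4]=+6.363 → step 5: x=0.029, v=0.546, θ₁=-0.056, ω₁=-0.892, θ₂=-0.058, ω₂=-0.148
apply F[5]=-6.115 → step 6: x=0.039, v=0.482, θ₁=-0.073, ω₁=-0.809, θ₂=-0.061, ω₂=-0.143
apply F[6]=-10.000 → step 7: x=0.048, v=0.376, θ₁=-0.088, ω₁=-0.667, θ₂=-0.064, ω₂=-0.123
apply F[7]=-10.000 → step 8: x=0.054, v=0.271, θ₁=-0.100, ω₁=-0.537, θ₂=-0.066, ω₂=-0.090
apply F[8]=-10.000 → step 9: x=0.058, v=0.167, θ₁=-0.109, ω₁=-0.416, θ₂=-0.067, ω₂=-0.046
apply F[9]=-10.000 → step 10: x=0.061, v=0.065, θ₁=-0.116, ω₁=-0.304, θ₂=-0.068, ω₂=0.007
apply F[10]=-10.000 → step 11: x=0.061, v=-0.037, θ₁=-0.121, ω₁=-0.198, θ₂=-0.067, ω₂=0.068
apply F[11]=-10.000 → step 12: x=0.059, v=-0.138, θ₁=-0.124, ω₁=-0.097, θ₂=-0.065, ω₂=0.135
apply F[12]=-10.000 → step 13: x=0.056, v=-0.239, θ₁=-0.125, ω₁=0.001, θ₂=-0.062, ω₂=0.208
apply F[13]=-10.000 → step 14: x=0.050, v=-0.340, θ₁=-0.124, ω₁=0.097, θ₂=-0.057, ω₂=0.285
apply F[14]=-10.000 → step 15: x=0.042, v=-0.442, θ₁=-0.121, ω₁=0.193, θ₂=-0.050, ω₂=0.367
apply F[15]=-10.000 → step 16: x=0.032, v=-0.544, θ₁=-0.117, ω₁=0.289, θ₂=-0.042, ω₂=0.452
apply F[16]=-10.000 → step 17: x=0.020, v=-0.646, θ₁=-0.110, ω₁=0.387, θ₂=-0.032, ω₂=0.540
apply F[17]=-10.000 → step 18: x=0.006, v=-0.750, θ₁=-0.101, ω₁=0.489, θ₂=-0.020, ω₂=0.631
apply F[18]=-10.000 → step 19: x=-0.010, v=-0.854, θ₁=-0.090, ω₁=0.596, θ₂=-0.007, ω₂=0.724
apply F[19]=-10.000 → step 20: x=-0.028, v=-0.961, θ₁=-0.077, ω₁=0.708, θ₂=0.009, ω₂=0.819
apply F[20]=-10.000 → step 21: x=-0.048, v=-1.068, θ₁=-0.062, ω₁=0.828, θ₂=0.026, ω₂=0.913
apply F[21]=-10.000 → step 22: x=-0.071, v=-1.178, θ₁=-0.044, ω₁=0.957, θ₂=0.045, ω₂=1.008
apply F[22]=-10.000 → step 23: x=-0.095, v=-1.290, θ₁=-0.023, ω₁=1.096, θ₂=0.066, ω₂=1.100
apply F[23]=-10.000 → step 24: x=-0.122, v=-1.403, θ₁=-0.000, ω₁=1.248, θ₂=0.089, ω₂=1.189
apply F[24]=-10.000 → step 25: x=-0.152, v=-1.520, θ₁=0.027, ω₁=1.414, θ₂=0.114, ω₂=1.272
apply F[25]=-10.000 → step 26: x=-0.183, v=-1.638, θ₁=0.057, ω₁=1.597, θ₂=0.140, ω₂=1.347
apply F[26]=-10.000 → step 27: x=-0.217, v=-1.758, θ₁=0.091, ω₁=1.797, θ₂=0.168, ω₂=1.413
apply F[27]=-10.000 → step 28: x=-0.253, v=-1.881, θ₁=0.129, ω₁=2.015, θ₂=0.196, ω₂=1.466
apply F[28]=-10.000 → step 29: x=-0.292, v=-2.005, θ₁=0.171, ω₁=2.254, θ₂=0.226, ω₂=1.505
apply F[29]=-10.000 → step 30: x=-0.334, v=-2.129, θ₁=0.219, ω₁=2.512, θ₂=0.257, ω₂=1.529
apply F[30]=-10.000 → step 31: x=-0.377, v=-2.252, θ₁=0.272, ω₁=2.787, θ₂=0.287, ω₂=1.539
apply F[31]=-10.000 → step 32: x=-0.424, v=-2.373, θ₁=0.331, ω₁=3.076, θ₂=0.318, ω₂=1.540
Max |angle| over trajectory = 0.331 rad = 18.9°.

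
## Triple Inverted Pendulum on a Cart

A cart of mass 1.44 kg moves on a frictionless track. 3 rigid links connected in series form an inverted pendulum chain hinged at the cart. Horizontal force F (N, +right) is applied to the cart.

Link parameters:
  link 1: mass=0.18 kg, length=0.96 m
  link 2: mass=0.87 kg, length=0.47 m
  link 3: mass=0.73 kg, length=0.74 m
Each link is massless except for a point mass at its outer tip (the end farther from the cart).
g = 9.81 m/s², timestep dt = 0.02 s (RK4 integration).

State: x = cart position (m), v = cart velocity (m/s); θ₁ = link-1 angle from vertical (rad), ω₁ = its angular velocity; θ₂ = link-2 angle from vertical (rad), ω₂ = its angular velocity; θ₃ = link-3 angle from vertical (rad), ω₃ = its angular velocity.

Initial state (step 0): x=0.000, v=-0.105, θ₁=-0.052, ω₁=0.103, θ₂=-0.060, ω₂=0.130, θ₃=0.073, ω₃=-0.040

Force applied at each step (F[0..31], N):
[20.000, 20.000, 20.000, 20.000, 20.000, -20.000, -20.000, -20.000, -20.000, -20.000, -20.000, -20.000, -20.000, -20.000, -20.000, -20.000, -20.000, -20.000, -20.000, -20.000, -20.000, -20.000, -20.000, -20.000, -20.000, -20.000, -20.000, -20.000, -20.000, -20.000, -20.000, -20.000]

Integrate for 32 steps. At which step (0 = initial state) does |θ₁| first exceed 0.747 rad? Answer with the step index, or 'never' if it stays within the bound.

apply F[0]=+20.000 → step 1: x=0.001, v=0.184, θ₁=-0.053, ω₁=-0.197, θ₂=-0.058, ω₂=0.062, θ₃=0.073, ω₃=0.018
apply F[1]=+20.000 → step 2: x=0.007, v=0.474, θ₁=-0.060, ω₁=-0.507, θ₂=-0.057, ω₂=0.016, θ₃=0.074, ω₃=0.075
apply F[2]=+20.000 → step 3: x=0.020, v=0.765, θ₁=-0.073, ω₁=-0.837, θ₂=-0.057, ω₂=0.008, θ₃=0.076, ω₃=0.129
apply F[3]=+20.000 → step 4: x=0.038, v=1.058, θ₁=-0.094, ω₁=-1.193, θ₂=-0.057, ω₂=0.052, θ₃=0.079, ω₃=0.178
apply F[4]=+20.000 → step 5: x=0.062, v=1.352, θ₁=-0.121, ω₁=-1.575, θ₂=-0.055, ω₂=0.152, θ₃=0.083, ω₃=0.219
apply F[5]=-20.000 → step 6: x=0.087, v=1.103, θ₁=-0.152, ω₁=-1.477, θ₂=-0.049, ω₂=0.411, θ₃=0.088, ω₃=0.277
apply F[6]=-20.000 → step 7: x=0.106, v=0.859, θ₁=-0.181, ω₁=-1.444, θ₂=-0.037, ω₂=0.796, θ₃=0.094, ω₃=0.331
apply F[7]=-20.000 → step 8: x=0.121, v=0.617, θ₁=-0.210, ω₁=-1.463, θ₂=-0.017, ω₂=1.289, θ₃=0.101, ω₃=0.377
apply F[8]=-20.000 → step 9: x=0.131, v=0.374, θ₁=-0.239, ω₁=-1.506, θ₂=0.015, ω₂=1.850, θ₃=0.109, ω₃=0.409
apply F[9]=-20.000 → step 10: x=0.136, v=0.127, θ₁=-0.270, ω₁=-1.544, θ₂=0.057, ω₂=2.423, θ₃=0.117, ω₃=0.427
apply F[10]=-20.000 → step 11: x=0.136, v=-0.126, θ₁=-0.301, ω₁=-1.548, θ₂=0.111, ω₂=2.963, θ₃=0.126, ω₃=0.433
apply F[11]=-20.000 → step 12: x=0.131, v=-0.384, θ₁=-0.332, ω₁=-1.506, θ₂=0.175, ω₂=3.447, θ₃=0.134, ω₃=0.432
apply F[12]=-20.000 → step 13: x=0.121, v=-0.645, θ₁=-0.361, ω₁=-1.416, θ₂=0.249, ω₂=3.880, θ₃=0.143, ω₃=0.428
apply F[13]=-20.000 → step 14: x=0.105, v=-0.909, θ₁=-0.388, ω₁=-1.280, θ₂=0.330, ω₂=4.274, θ₃=0.152, ω₃=0.426
apply F[14]=-20.000 → step 15: x=0.084, v=-1.175, θ₁=-0.412, ω₁=-1.099, θ₂=0.420, ω₂=4.647, θ₃=0.160, ω₃=0.426
apply F[15]=-20.000 → step 16: x=0.058, v=-1.441, θ₁=-0.432, ω₁=-0.873, θ₂=0.516, ω₂=5.014, θ₃=0.169, ω₃=0.432
apply F[16]=-20.000 → step 17: x=0.027, v=-1.708, θ₁=-0.446, ω₁=-0.598, θ₂=0.620, ω₂=5.388, θ₃=0.177, ω₃=0.446
apply F[17]=-20.000 → step 18: x=-0.010, v=-1.974, θ₁=-0.455, ω₁=-0.269, θ₂=0.732, ω₂=5.780, θ₃=0.187, ω₃=0.469
apply F[18]=-20.000 → step 19: x=-0.052, v=-2.240, θ₁=-0.457, ω₁=0.122, θ₂=0.852, ω₂=6.197, θ₃=0.196, ω₃=0.507
apply F[19]=-20.000 → step 20: x=-0.100, v=-2.505, θ₁=-0.450, ω₁=0.583, θ₂=0.980, ω₂=6.646, θ₃=0.207, ω₃=0.561
apply F[20]=-20.000 → step 21: x=-0.153, v=-2.769, θ₁=-0.433, ω₁=1.126, θ₂=1.118, ω₂=7.131, θ₃=0.219, ω₃=0.637
apply F[21]=-20.000 → step 22: x=-0.211, v=-3.033, θ₁=-0.404, ω₁=1.759, θ₂=1.265, ω₂=7.647, θ₃=0.233, ω₃=0.740
apply F[22]=-20.000 → step 23: x=-0.274, v=-3.298, θ₁=-0.362, ω₁=2.487, θ₂=1.424, ω₂=8.181, θ₃=0.249, ω₃=0.874
apply F[23]=-20.000 → step 24: x=-0.343, v=-3.565, θ₁=-0.304, ω₁=3.308, θ₂=1.593, ω₂=8.702, θ₃=0.268, ω₃=1.039
apply F[24]=-20.000 → step 25: x=-0.417, v=-3.834, θ₁=-0.229, ω₁=4.202, θ₂=1.771, ω₂=9.152, θ₃=0.290, ω₃=1.232
apply F[25]=-20.000 → step 26: x=-0.496, v=-4.108, θ₁=-0.136, ω₁=5.126, θ₂=1.958, ω₂=9.432, θ₃=0.317, ω₃=1.438
apply F[26]=-20.000 → step 27: x=-0.581, v=-4.386, θ₁=-0.024, ω₁=6.004, θ₂=2.147, ω₂=9.396, θ₃=0.348, ω₃=1.628
apply F[27]=-20.000 → step 28: x=-0.671, v=-4.662, θ₁=0.103, ω₁=6.727, θ₂=2.330, ω₂=8.873, θ₃=0.382, ω₃=1.763
apply F[28]=-20.000 → step 29: x=-0.767, v=-4.924, θ₁=0.243, ω₁=7.191, θ₂=2.497, ω₂=7.735, θ₃=0.418, ω₃=1.813
apply F[29]=-20.000 → step 30: x=-0.868, v=-5.162, θ₁=0.389, ω₁=7.351, θ₂=2.636, ω₂=6.002, θ₃=0.454, ω₃=1.773
apply F[30]=-20.000 → step 31: x=-0.974, v=-5.372, θ₁=0.535, ω₁=7.272, θ₂=2.735, ω₂=3.871, θ₃=0.488, ω₃=1.674
apply F[31]=-20.000 → step 32: x=-1.083, v=-5.562, θ₁=0.679, ω₁=7.091, θ₂=2.790, ω₂=1.609, θ₃=0.521, ω₃=1.560
max |θ₁| = 0.679 ≤ 0.747 over all 33 states.

Answer: never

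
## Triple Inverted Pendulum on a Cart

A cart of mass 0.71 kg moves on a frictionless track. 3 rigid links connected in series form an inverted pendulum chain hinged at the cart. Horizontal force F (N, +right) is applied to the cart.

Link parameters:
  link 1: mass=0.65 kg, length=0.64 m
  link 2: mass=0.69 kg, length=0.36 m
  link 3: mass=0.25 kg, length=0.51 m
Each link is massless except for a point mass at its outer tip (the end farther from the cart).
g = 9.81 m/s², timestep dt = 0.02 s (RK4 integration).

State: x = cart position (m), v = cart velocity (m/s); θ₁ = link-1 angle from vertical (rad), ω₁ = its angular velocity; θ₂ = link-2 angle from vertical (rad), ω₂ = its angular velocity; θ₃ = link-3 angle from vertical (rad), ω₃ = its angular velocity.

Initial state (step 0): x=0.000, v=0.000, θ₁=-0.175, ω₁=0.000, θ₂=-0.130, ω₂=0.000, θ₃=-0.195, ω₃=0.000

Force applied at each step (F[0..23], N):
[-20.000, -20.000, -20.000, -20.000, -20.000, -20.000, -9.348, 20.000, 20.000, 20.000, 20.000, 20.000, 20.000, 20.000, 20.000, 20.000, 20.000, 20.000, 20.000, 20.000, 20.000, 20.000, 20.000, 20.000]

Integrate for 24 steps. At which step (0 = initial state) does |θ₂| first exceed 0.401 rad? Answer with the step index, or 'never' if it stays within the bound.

apply F[0]=-20.000 → step 1: x=-0.005, v=-0.459, θ₁=-0.169, ω₁=0.628, θ₂=-0.129, ω₂=0.097, θ₃=-0.195, ω₃=-0.047
apply F[1]=-20.000 → step 2: x=-0.018, v=-0.931, θ₁=-0.150, ω₁=1.288, θ₂=-0.126, ω₂=0.171, θ₃=-0.197, ω₃=-0.094
apply F[2]=-20.000 → step 3: x=-0.042, v=-1.427, θ₁=-0.117, ω₁=2.009, θ₂=-0.122, ω₂=0.204, θ₃=-0.199, ω₃=-0.138
apply F[3]=-20.000 → step 4: x=-0.076, v=-1.954, θ₁=-0.069, ω₁=2.809, θ₂=-0.118, ω₂=0.189, θ₃=-0.202, ω₃=-0.174
apply F[4]=-20.000 → step 5: x=-0.120, v=-2.509, θ₁=-0.004, ω₁=3.678, θ₂=-0.115, ω₂=0.156, θ₃=-0.206, ω₃=-0.192
apply F[5]=-20.000 → step 6: x=-0.176, v=-3.067, θ₁=0.078, ω₁=4.545, θ₂=-0.112, ω₂=0.199, θ₃=-0.210, ω₃=-0.182
apply F[6]=-9.348 → step 7: x=-0.240, v=-3.299, θ₁=0.173, ω₁=4.885, θ₂=-0.106, ω₂=0.364, θ₃=-0.213, ω₃=-0.153
apply F[7]=+20.000 → step 8: x=-0.300, v=-2.757, θ₁=0.263, ω₁=4.154, θ₂=-0.100, ω₂=0.275, θ₃=-0.216, ω₃=-0.165
apply F[8]=+20.000 → step 9: x=-0.351, v=-2.271, θ₁=0.340, ω₁=3.612, θ₂=-0.097, ω₂=-0.016, θ₃=-0.220, ω₃=-0.198
apply F[9]=+20.000 → step 10: x=-0.391, v=-1.830, θ₁=0.408, ω₁=3.220, θ₂=-0.101, ω₂=-0.462, θ₃=-0.224, ω₃=-0.242
apply F[10]=+20.000 → step 11: x=-0.424, v=-1.422, θ₁=0.470, ω₁=2.936, θ₂=-0.116, ω₂=-1.024, θ₃=-0.230, ω₃=-0.286
apply F[11]=+20.000 → step 12: x=-0.448, v=-1.036, θ₁=0.526, ω₁=2.722, θ₂=-0.143, ω₂=-1.670, θ₃=-0.236, ω₃=-0.321
apply F[12]=+20.000 → step 13: x=-0.465, v=-0.662, θ₁=0.579, ω₁=2.547, θ₂=-0.183, ω₂=-2.378, θ₃=-0.242, ω₃=-0.344
apply F[13]=+20.000 → step 14: x=-0.475, v=-0.294, θ₁=0.628, ω₁=2.383, θ₂=-0.238, ω₂=-3.132, θ₃=-0.249, ω₃=-0.353
apply F[14]=+20.000 → step 15: x=-0.477, v=0.073, θ₁=0.674, ω₁=2.205, θ₂=-0.309, ω₂=-3.919, θ₃=-0.256, ω₃=-0.351
apply F[15]=+20.000 → step 16: x=-0.472, v=0.437, θ₁=0.716, ω₁=1.991, θ₂=-0.395, ω₂=-4.733, θ₃=-0.263, ω₃=-0.348
apply F[16]=+20.000 → step 17: x=-0.460, v=0.799, θ₁=0.753, ω₁=1.721, θ₂=-0.498, ω₂=-5.573, θ₃=-0.270, ω₃=-0.362
apply F[17]=+20.000 → step 18: x=-0.440, v=1.151, θ₁=0.784, ω₁=1.378, θ₂=-0.618, ω₂=-6.442, θ₃=-0.278, ω₃=-0.417
apply F[18]=+20.000 → step 19: x=-0.414, v=1.489, θ₁=0.808, ω₁=0.948, θ₂=-0.756, ω₂=-7.351, θ₃=-0.288, ω₃=-0.549
apply F[19]=+20.000 → step 20: x=-0.381, v=1.800, θ₁=0.822, ω₁=0.419, θ₂=-0.913, ω₂=-8.311, θ₃=-0.301, ω₃=-0.806
apply F[20]=+20.000 → step 21: x=-0.342, v=2.075, θ₁=0.824, ω₁=-0.212, θ₂=-1.089, ω₂=-9.331, θ₃=-0.321, ω₃=-1.246
apply F[21]=+20.000 → step 22: x=-0.298, v=2.300, θ₁=0.813, ω₁=-0.936, θ₂=-1.286, ω₂=-10.417, θ₃=-0.352, ω₃=-1.944
apply F[22]=+20.000 → step 23: x=-0.250, v=2.459, θ₁=0.786, ω₁=-1.723, θ₂=-1.506, ω₂=-11.557, θ₃=-0.401, ω₃=-2.985
apply F[23]=+20.000 → step 24: x=-0.200, v=2.537, θ₁=0.744, ω₁=-2.505, θ₂=-1.749, ω₂=-12.699, θ₃=-0.475, ω₃=-4.455
|θ₂| = 0.498 > 0.401 first at step 17.

Answer: 17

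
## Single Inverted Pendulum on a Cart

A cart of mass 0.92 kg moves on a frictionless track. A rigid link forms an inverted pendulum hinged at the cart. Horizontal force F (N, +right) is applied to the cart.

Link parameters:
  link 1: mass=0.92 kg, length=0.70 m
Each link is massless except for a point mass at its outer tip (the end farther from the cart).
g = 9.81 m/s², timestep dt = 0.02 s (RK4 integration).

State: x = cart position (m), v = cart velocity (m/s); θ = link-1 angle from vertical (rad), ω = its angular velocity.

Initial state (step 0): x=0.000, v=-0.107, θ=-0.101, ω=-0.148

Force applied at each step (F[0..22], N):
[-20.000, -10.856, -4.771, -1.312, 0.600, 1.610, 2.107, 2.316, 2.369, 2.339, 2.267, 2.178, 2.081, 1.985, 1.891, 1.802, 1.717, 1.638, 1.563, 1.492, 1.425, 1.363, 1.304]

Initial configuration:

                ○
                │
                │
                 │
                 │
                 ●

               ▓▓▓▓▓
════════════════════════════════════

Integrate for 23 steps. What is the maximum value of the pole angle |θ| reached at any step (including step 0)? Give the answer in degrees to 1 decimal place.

Answer: 5.8°

Derivation:
apply F[0]=-20.000 → step 1: x=-0.006, v=-0.518, θ=-0.098, ω=0.408
apply F[1]=-10.856 → step 2: x=-0.019, v=-0.734, θ=-0.087, ω=0.690
apply F[2]=-4.771 → step 3: x=-0.034, v=-0.822, θ=-0.073, ω=0.793
apply F[3]=-1.312 → step 4: x=-0.051, v=-0.839, θ=-0.057, ω=0.798
apply F[4]=+0.600 → step 5: x=-0.067, v=-0.817, θ=-0.041, ω=0.753
apply F[5]=+1.610 → step 6: x=-0.083, v=-0.775, θ=-0.027, ω=0.684
apply F[6]=+2.107 → step 7: x=-0.098, v=-0.726, θ=-0.014, ω=0.607
apply F[7]=+2.316 → step 8: x=-0.112, v=-0.674, θ=-0.003, ω=0.531
apply F[8]=+2.369 → step 9: x=-0.125, v=-0.623, θ=0.007, ω=0.459
apply F[9]=+2.339 → step 10: x=-0.137, v=-0.574, θ=0.016, ω=0.393
apply F[10]=+2.267 → step 11: x=-0.148, v=-0.529, θ=0.023, ω=0.333
apply F[11]=+2.178 → step 12: x=-0.159, v=-0.486, θ=0.029, ω=0.280
apply F[12]=+2.081 → step 13: x=-0.168, v=-0.447, θ=0.034, ω=0.233
apply F[13]=+1.985 → step 14: x=-0.176, v=-0.411, θ=0.039, ω=0.192
apply F[14]=+1.891 → step 15: x=-0.184, v=-0.378, θ=0.042, ω=0.156
apply F[15]=+1.802 → step 16: x=-0.192, v=-0.348, θ=0.045, ω=0.125
apply F[16]=+1.717 → step 17: x=-0.198, v=-0.319, θ=0.047, ω=0.097
apply F[17]=+1.638 → step 18: x=-0.204, v=-0.293, θ=0.049, ω=0.073
apply F[18]=+1.563 → step 19: x=-0.210, v=-0.269, θ=0.050, ω=0.052
apply F[19]=+1.492 → step 20: x=-0.215, v=-0.247, θ=0.051, ω=0.034
apply F[20]=+1.425 → step 21: x=-0.220, v=-0.226, θ=0.051, ω=0.019
apply F[21]=+1.363 → step 22: x=-0.224, v=-0.206, θ=0.052, ω=0.006
apply F[22]=+1.304 → step 23: x=-0.228, v=-0.188, θ=0.052, ω=-0.006
Max |angle| over trajectory = 0.101 rad = 5.8°.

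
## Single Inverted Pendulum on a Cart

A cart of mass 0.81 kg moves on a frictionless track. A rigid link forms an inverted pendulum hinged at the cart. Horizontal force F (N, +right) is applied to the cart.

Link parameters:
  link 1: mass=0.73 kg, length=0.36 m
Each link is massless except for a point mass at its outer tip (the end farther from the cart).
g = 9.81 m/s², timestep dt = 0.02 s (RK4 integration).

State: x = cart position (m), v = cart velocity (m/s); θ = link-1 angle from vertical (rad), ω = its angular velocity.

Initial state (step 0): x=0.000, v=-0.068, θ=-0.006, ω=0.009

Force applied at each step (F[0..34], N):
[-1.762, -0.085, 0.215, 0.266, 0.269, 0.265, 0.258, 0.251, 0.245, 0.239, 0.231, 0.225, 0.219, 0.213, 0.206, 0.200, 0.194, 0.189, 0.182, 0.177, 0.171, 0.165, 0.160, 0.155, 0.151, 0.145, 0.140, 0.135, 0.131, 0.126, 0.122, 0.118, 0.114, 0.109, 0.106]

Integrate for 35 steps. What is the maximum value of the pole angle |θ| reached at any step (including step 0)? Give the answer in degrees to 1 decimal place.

apply F[0]=-1.762 → step 1: x=-0.002, v=-0.111, θ=-0.005, ω=0.124
apply F[1]=-0.085 → step 2: x=-0.004, v=-0.112, θ=-0.002, ω=0.126
apply F[2]=+0.215 → step 3: x=-0.006, v=-0.107, θ=0.000, ω=0.111
apply F[3]=+0.266 → step 4: x=-0.008, v=-0.100, θ=0.002, ω=0.094
apply F[4]=+0.269 → step 5: x=-0.010, v=-0.094, θ=0.004, ω=0.078
apply F[5]=+0.265 → step 6: x=-0.012, v=-0.088, θ=0.005, ω=0.065
apply F[6]=+0.258 → step 7: x=-0.014, v=-0.083, θ=0.007, ω=0.054
apply F[7]=+0.251 → step 8: x=-0.015, v=-0.078, θ=0.008, ω=0.044
apply F[8]=+0.245 → step 9: x=-0.017, v=-0.073, θ=0.008, ω=0.035
apply F[9]=+0.239 → step 10: x=-0.018, v=-0.069, θ=0.009, ω=0.028
apply F[10]=+0.231 → step 11: x=-0.020, v=-0.065, θ=0.009, ω=0.022
apply F[11]=+0.225 → step 12: x=-0.021, v=-0.061, θ=0.010, ω=0.016
apply F[12]=+0.219 → step 13: x=-0.022, v=-0.058, θ=0.010, ω=0.011
apply F[13]=+0.213 → step 14: x=-0.023, v=-0.054, θ=0.010, ω=0.007
apply F[14]=+0.206 → step 15: x=-0.024, v=-0.051, θ=0.010, ω=0.004
apply F[15]=+0.200 → step 16: x=-0.025, v=-0.048, θ=0.010, ω=0.001
apply F[16]=+0.194 → step 17: x=-0.026, v=-0.045, θ=0.010, ω=-0.001
apply F[17]=+0.189 → step 18: x=-0.027, v=-0.042, θ=0.010, ω=-0.003
apply F[18]=+0.182 → step 19: x=-0.028, v=-0.039, θ=0.010, ω=-0.005
apply F[19]=+0.177 → step 20: x=-0.029, v=-0.037, θ=0.010, ω=-0.007
apply F[20]=+0.171 → step 21: x=-0.029, v=-0.034, θ=0.010, ω=-0.008
apply F[21]=+0.165 → step 22: x=-0.030, v=-0.032, θ=0.010, ω=-0.009
apply F[22]=+0.160 → step 23: x=-0.031, v=-0.030, θ=0.010, ω=-0.010
apply F[23]=+0.155 → step 24: x=-0.031, v=-0.028, θ=0.010, ω=-0.010
apply F[24]=+0.151 → step 25: x=-0.032, v=-0.026, θ=0.009, ω=-0.011
apply F[25]=+0.145 → step 26: x=-0.032, v=-0.024, θ=0.009, ω=-0.011
apply F[26]=+0.140 → step 27: x=-0.033, v=-0.022, θ=0.009, ω=-0.011
apply F[27]=+0.135 → step 28: x=-0.033, v=-0.020, θ=0.009, ω=-0.012
apply F[28]=+0.131 → step 29: x=-0.033, v=-0.018, θ=0.008, ω=-0.012
apply F[29]=+0.126 → step 30: x=-0.034, v=-0.017, θ=0.008, ω=-0.012
apply F[30]=+0.122 → step 31: x=-0.034, v=-0.015, θ=0.008, ω=-0.012
apply F[31]=+0.118 → step 32: x=-0.034, v=-0.014, θ=0.008, ω=-0.012
apply F[32]=+0.114 → step 33: x=-0.035, v=-0.012, θ=0.007, ω=-0.012
apply F[33]=+0.109 → step 34: x=-0.035, v=-0.011, θ=0.007, ω=-0.012
apply F[34]=+0.106 → step 35: x=-0.035, v=-0.009, θ=0.007, ω=-0.012
Max |angle| over trajectory = 0.010 rad = 0.6°.

Answer: 0.6°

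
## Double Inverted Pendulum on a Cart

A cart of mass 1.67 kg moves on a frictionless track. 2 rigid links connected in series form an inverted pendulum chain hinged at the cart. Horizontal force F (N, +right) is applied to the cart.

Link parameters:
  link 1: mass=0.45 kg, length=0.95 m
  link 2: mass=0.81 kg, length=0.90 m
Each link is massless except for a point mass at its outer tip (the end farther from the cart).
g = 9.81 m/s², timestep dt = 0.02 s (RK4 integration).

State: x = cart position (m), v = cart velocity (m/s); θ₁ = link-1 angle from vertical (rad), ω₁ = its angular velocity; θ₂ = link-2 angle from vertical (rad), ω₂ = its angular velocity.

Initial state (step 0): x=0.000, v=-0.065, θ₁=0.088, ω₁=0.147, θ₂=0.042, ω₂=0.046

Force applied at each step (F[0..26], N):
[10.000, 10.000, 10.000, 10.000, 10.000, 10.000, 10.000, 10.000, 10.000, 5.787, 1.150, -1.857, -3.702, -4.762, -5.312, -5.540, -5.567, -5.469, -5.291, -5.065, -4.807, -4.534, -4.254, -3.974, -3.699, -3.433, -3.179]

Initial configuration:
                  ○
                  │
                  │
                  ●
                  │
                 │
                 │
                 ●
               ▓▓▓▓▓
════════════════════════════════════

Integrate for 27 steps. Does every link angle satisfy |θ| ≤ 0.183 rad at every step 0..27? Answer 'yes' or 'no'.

Answer: yes

Derivation:
apply F[0]=+10.000 → step 1: x=-0.000, v=0.041, θ₁=0.090, ω₁=0.072, θ₂=0.043, ω₂=0.016
apply F[1]=+10.000 → step 2: x=0.002, v=0.147, θ₁=0.091, ω₁=-0.001, θ₂=0.043, ω₂=-0.014
apply F[2]=+10.000 → step 3: x=0.006, v=0.253, θ₁=0.090, ω₁=-0.075, θ₂=0.042, ω₂=-0.045
apply F[3]=+10.000 → step 4: x=0.012, v=0.359, θ₁=0.088, ω₁=-0.150, θ₂=0.041, ω₂=-0.075
apply F[4]=+10.000 → step 5: x=0.020, v=0.465, θ₁=0.084, ω₁=-0.226, θ₂=0.039, ω₂=-0.104
apply F[5]=+10.000 → step 6: x=0.030, v=0.573, θ₁=0.079, ω₁=-0.305, θ₂=0.037, ω₂=-0.132
apply F[6]=+10.000 → step 7: x=0.043, v=0.681, θ₁=0.072, ω₁=-0.388, θ₂=0.034, ω₂=-0.157
apply F[7]=+10.000 → step 8: x=0.058, v=0.791, θ₁=0.063, ω₁=-0.475, θ₂=0.030, ω₂=-0.179
apply F[8]=+10.000 → step 9: x=0.075, v=0.902, θ₁=0.053, ω₁=-0.569, θ₂=0.027, ω₂=-0.197
apply F[9]=+5.787 → step 10: x=0.093, v=0.964, θ₁=0.041, ω₁=-0.617, θ₂=0.023, ω₂=-0.210
apply F[10]=+1.150 → step 11: x=0.113, v=0.973, θ₁=0.029, ω₁=-0.614, θ₂=0.018, ω₂=-0.219
apply F[11]=-1.857 → step 12: x=0.132, v=0.948, θ₁=0.017, ω₁=-0.580, θ₂=0.014, ω₂=-0.222
apply F[12]=-3.702 → step 13: x=0.150, v=0.902, θ₁=0.006, ω₁=-0.530, θ₂=0.009, ω₂=-0.222
apply F[13]=-4.762 → step 14: x=0.168, v=0.845, θ₁=-0.004, ω₁=-0.472, θ₂=0.005, ω₂=-0.218
apply F[14]=-5.312 → step 15: x=0.184, v=0.782, θ₁=-0.013, ω₁=-0.413, θ₂=0.001, ω₂=-0.211
apply F[15]=-5.540 → step 16: x=0.199, v=0.718, θ₁=-0.021, ω₁=-0.355, θ₂=-0.003, ω₂=-0.202
apply F[16]=-5.567 → step 17: x=0.213, v=0.655, θ₁=-0.027, ω₁=-0.300, θ₂=-0.007, ω₂=-0.190
apply F[17]=-5.469 → step 18: x=0.225, v=0.594, θ₁=-0.033, ω₁=-0.250, θ₂=-0.011, ω₂=-0.177
apply F[18]=-5.291 → step 19: x=0.237, v=0.536, θ₁=-0.037, ω₁=-0.204, θ₂=-0.014, ω₂=-0.163
apply F[19]=-5.065 → step 20: x=0.247, v=0.481, θ₁=-0.041, ω₁=-0.164, θ₂=-0.017, ω₂=-0.149
apply F[20]=-4.807 → step 21: x=0.256, v=0.430, θ₁=-0.044, ω₁=-0.127, θ₂=-0.020, ω₂=-0.135
apply F[21]=-4.534 → step 22: x=0.264, v=0.382, θ₁=-0.046, ω₁=-0.096, θ₂=-0.023, ω₂=-0.120
apply F[22]=-4.254 → step 23: x=0.271, v=0.339, θ₁=-0.048, ω₁=-0.068, θ₂=-0.025, ω₂=-0.106
apply F[23]=-3.974 → step 24: x=0.278, v=0.298, θ₁=-0.049, ω₁=-0.044, θ₂=-0.027, ω₂=-0.092
apply F[24]=-3.699 → step 25: x=0.283, v=0.261, θ₁=-0.050, ω₁=-0.023, θ₂=-0.029, ω₂=-0.079
apply F[25]=-3.433 → step 26: x=0.288, v=0.228, θ₁=-0.050, ω₁=-0.005, θ₂=-0.030, ω₂=-0.067
apply F[26]=-3.179 → step 27: x=0.292, v=0.197, θ₁=-0.050, ω₁=0.010, θ₂=-0.032, ω₂=-0.055
Max |angle| over trajectory = 0.091 rad; bound = 0.183 → within bound.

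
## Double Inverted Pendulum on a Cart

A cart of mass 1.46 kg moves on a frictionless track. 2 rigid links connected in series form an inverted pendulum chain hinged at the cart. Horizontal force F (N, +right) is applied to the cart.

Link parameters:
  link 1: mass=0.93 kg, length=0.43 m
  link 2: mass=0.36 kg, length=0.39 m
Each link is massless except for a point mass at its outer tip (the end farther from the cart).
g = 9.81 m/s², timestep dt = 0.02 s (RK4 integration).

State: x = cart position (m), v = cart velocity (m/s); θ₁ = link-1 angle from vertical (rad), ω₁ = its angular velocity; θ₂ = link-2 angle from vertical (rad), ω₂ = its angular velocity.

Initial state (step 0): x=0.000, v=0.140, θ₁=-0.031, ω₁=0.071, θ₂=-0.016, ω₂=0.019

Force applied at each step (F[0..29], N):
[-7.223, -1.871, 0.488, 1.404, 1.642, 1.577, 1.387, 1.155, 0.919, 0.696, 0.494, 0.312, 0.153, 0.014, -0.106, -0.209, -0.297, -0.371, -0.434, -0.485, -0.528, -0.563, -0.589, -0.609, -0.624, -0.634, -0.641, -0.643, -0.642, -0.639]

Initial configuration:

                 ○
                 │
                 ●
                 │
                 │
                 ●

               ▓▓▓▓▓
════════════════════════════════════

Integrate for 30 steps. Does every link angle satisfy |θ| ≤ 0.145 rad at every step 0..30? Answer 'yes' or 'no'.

Answer: yes

Derivation:
apply F[0]=-7.223 → step 1: x=0.002, v=0.046, θ₁=-0.028, ω₁=0.273, θ₂=-0.016, ω₂=0.029
apply F[1]=-1.871 → step 2: x=0.003, v=0.025, θ₁=-0.022, ω₁=0.310, θ₂=-0.015, ω₂=0.035
apply F[2]=+0.488 → step 3: x=0.003, v=0.035, θ₁=-0.016, ω₁=0.277, θ₂=-0.014, ω₂=0.038
apply F[3]=+1.404 → step 4: x=0.004, v=0.056, θ₁=-0.011, ω₁=0.221, θ₂=-0.013, ω₂=0.038
apply F[4]=+1.642 → step 5: x=0.005, v=0.080, θ₁=-0.007, ω₁=0.162, θ₂=-0.013, ω₂=0.035
apply F[5]=+1.577 → step 6: x=0.007, v=0.103, θ₁=-0.004, ω₁=0.108, θ₂=-0.012, ω₂=0.031
apply F[6]=+1.387 → step 7: x=0.010, v=0.123, θ₁=-0.003, ω₁=0.062, θ₂=-0.011, ω₂=0.025
apply F[7]=+1.155 → step 8: x=0.012, v=0.139, θ₁=-0.002, ω₁=0.025, θ₂=-0.011, ω₂=0.019
apply F[8]=+0.919 → step 9: x=0.015, v=0.152, θ₁=-0.002, ω₁=-0.004, θ₂=-0.011, ω₂=0.012
apply F[9]=+0.696 → step 10: x=0.018, v=0.161, θ₁=-0.002, ω₁=-0.026, θ₂=-0.010, ω₂=0.006
apply F[10]=+0.494 → step 11: x=0.021, v=0.169, θ₁=-0.003, ω₁=-0.042, θ₂=-0.010, ω₂=0.000
apply F[11]=+0.312 → step 12: x=0.025, v=0.173, θ₁=-0.004, ω₁=-0.053, θ₂=-0.010, ω₂=-0.005
apply F[12]=+0.153 → step 13: x=0.028, v=0.176, θ₁=-0.005, ω₁=-0.061, θ₂=-0.011, ω₂=-0.009
apply F[13]=+0.014 → step 14: x=0.032, v=0.177, θ₁=-0.006, ω₁=-0.065, θ₂=-0.011, ω₂=-0.013
apply F[14]=-0.106 → step 15: x=0.035, v=0.177, θ₁=-0.007, ω₁=-0.066, θ₂=-0.011, ω₂=-0.016
apply F[15]=-0.209 → step 16: x=0.039, v=0.176, θ₁=-0.009, ω₁=-0.066, θ₂=-0.011, ω₂=-0.018
apply F[16]=-0.297 → step 17: x=0.043, v=0.173, θ₁=-0.010, ω₁=-0.064, θ₂=-0.012, ω₂=-0.020
apply F[17]=-0.371 → step 18: x=0.046, v=0.170, θ₁=-0.011, ω₁=-0.061, θ₂=-0.012, ω₂=-0.021
apply F[18]=-0.434 → step 19: x=0.049, v=0.166, θ₁=-0.012, ω₁=-0.057, θ₂=-0.013, ω₂=-0.022
apply F[19]=-0.485 → step 20: x=0.053, v=0.161, θ₁=-0.013, ω₁=-0.052, θ₂=-0.013, ω₂=-0.022
apply F[20]=-0.528 → step 21: x=0.056, v=0.157, θ₁=-0.014, ω₁=-0.048, θ₂=-0.014, ω₂=-0.021
apply F[21]=-0.563 → step 22: x=0.059, v=0.152, θ₁=-0.015, ω₁=-0.043, θ₂=-0.014, ω₂=-0.021
apply F[22]=-0.589 → step 23: x=0.062, v=0.146, θ₁=-0.016, ω₁=-0.038, θ₂=-0.014, ω₂=-0.020
apply F[23]=-0.609 → step 24: x=0.065, v=0.141, θ₁=-0.017, ω₁=-0.033, θ₂=-0.015, ω₂=-0.018
apply F[24]=-0.624 → step 25: x=0.067, v=0.135, θ₁=-0.017, ω₁=-0.028, θ₂=-0.015, ω₂=-0.017
apply F[25]=-0.634 → step 26: x=0.070, v=0.129, θ₁=-0.018, ω₁=-0.023, θ₂=-0.015, ω₂=-0.015
apply F[26]=-0.641 → step 27: x=0.073, v=0.124, θ₁=-0.018, ω₁=-0.019, θ₂=-0.016, ω₂=-0.014
apply F[27]=-0.643 → step 28: x=0.075, v=0.118, θ₁=-0.019, ω₁=-0.015, θ₂=-0.016, ω₂=-0.012
apply F[28]=-0.642 → step 29: x=0.077, v=0.113, θ₁=-0.019, ω₁=-0.011, θ₂=-0.016, ω₂=-0.010
apply F[29]=-0.639 → step 30: x=0.080, v=0.107, θ₁=-0.019, ω₁=-0.007, θ₂=-0.016, ω₂=-0.008
Max |angle| over trajectory = 0.031 rad; bound = 0.145 → within bound.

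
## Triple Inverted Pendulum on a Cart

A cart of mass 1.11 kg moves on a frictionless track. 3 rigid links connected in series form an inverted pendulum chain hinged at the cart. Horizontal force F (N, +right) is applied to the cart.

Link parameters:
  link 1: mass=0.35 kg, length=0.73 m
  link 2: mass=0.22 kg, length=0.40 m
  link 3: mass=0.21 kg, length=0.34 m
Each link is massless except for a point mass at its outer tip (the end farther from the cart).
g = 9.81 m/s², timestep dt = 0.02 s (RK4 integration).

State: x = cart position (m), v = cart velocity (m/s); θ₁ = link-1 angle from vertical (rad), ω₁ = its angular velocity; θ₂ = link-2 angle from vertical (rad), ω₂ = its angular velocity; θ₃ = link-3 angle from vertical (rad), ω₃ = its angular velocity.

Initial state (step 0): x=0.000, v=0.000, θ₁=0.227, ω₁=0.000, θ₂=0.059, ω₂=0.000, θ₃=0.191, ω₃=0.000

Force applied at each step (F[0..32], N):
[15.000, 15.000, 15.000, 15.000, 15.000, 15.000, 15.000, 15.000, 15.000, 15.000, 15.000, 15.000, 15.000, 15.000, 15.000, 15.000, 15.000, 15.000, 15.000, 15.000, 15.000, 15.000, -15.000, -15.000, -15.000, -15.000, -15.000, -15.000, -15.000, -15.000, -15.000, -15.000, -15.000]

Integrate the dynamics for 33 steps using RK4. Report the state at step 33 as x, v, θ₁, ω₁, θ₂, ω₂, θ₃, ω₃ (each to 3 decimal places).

Answer: x=1.736, v=0.348, θ₁=-2.482, ω₁=-6.073, θ₂=-1.452, ω₂=-10.575, θ₃=-1.813, ω₃=-7.331

Derivation:
apply F[0]=+15.000 → step 1: x=0.002, v=0.233, θ₁=0.225, ω₁=-0.187, θ₂=0.056, ω₂=-0.289, θ₃=0.193, ω₃=0.175
apply F[1]=+15.000 → step 2: x=0.009, v=0.468, θ₁=0.219, ω₁=-0.377, θ₂=0.047, ω₂=-0.582, θ₃=0.198, ω₃=0.358
apply F[2]=+15.000 → step 3: x=0.021, v=0.705, θ₁=0.210, ω₁=-0.573, θ₂=0.033, ω₂=-0.882, θ₃=0.207, ω₃=0.559
apply F[3]=+15.000 → step 4: x=0.038, v=0.944, θ₁=0.197, ω₁=-0.778, θ₂=0.012, ω₂=-1.188, θ₃=0.221, ω₃=0.781
apply F[4]=+15.000 → step 5: x=0.059, v=1.188, θ₁=0.179, ω₁=-0.996, θ₂=-0.015, ω₂=-1.499, θ₃=0.239, ω₃=1.027
apply F[5]=+15.000 → step 6: x=0.085, v=1.436, θ₁=0.157, ω₁=-1.231, θ₂=-0.048, ω₂=-1.807, θ₃=0.262, ω₃=1.291
apply F[6]=+15.000 → step 7: x=0.116, v=1.689, θ₁=0.129, ω₁=-1.487, θ₂=-0.087, ω₂=-2.100, θ₃=0.290, ω₃=1.560
apply F[7]=+15.000 → step 8: x=0.153, v=1.948, θ₁=0.097, ω₁=-1.769, θ₂=-0.132, ω₂=-2.360, θ₃=0.324, ω₃=1.812
apply F[8]=+15.000 → step 9: x=0.194, v=2.212, θ₁=0.058, ω₁=-2.079, θ₂=-0.181, ω₂=-2.569, θ₃=0.362, ω₃=2.021
apply F[9]=+15.000 → step 10: x=0.241, v=2.480, θ₁=0.014, ω₁=-2.418, θ₂=-0.234, ω₂=-2.708, θ₃=0.404, ω₃=2.161
apply F[10]=+15.000 → step 11: x=0.294, v=2.751, θ₁=-0.038, ω₁=-2.786, θ₂=-0.289, ω₂=-2.765, θ₃=0.448, ω₃=2.207
apply F[11]=+15.000 → step 12: x=0.351, v=3.022, θ₁=-0.098, ω₁=-3.181, θ₂=-0.344, ω₂=-2.735, θ₃=0.492, ω₃=2.138
apply F[12]=+15.000 → step 13: x=0.414, v=3.289, θ₁=-0.166, ω₁=-3.598, θ₂=-0.398, ω₂=-2.618, θ₃=0.533, ω₃=1.936
apply F[13]=+15.000 → step 14: x=0.483, v=3.549, θ₁=-0.242, ω₁=-4.028, θ₂=-0.448, ω₂=-2.426, θ₃=0.568, ω₃=1.580
apply F[14]=+15.000 → step 15: x=0.556, v=3.795, θ₁=-0.327, ω₁=-4.459, θ₂=-0.494, ω₂=-2.179, θ₃=0.595, ω₃=1.051
apply F[15]=+15.000 → step 16: x=0.634, v=4.021, θ₁=-0.420, ω₁=-4.878, θ₂=-0.535, ω₂=-1.909, θ₃=0.609, ω₃=0.332
apply F[16]=+15.000 → step 17: x=0.717, v=4.219, θ₁=-0.522, ω₁=-5.266, θ₂=-0.571, ω₂=-1.655, θ₃=0.607, ω₃=-0.586
apply F[17]=+15.000 → step 18: x=0.803, v=4.383, θ₁=-0.631, ω₁=-5.605, θ₂=-0.602, ω₂=-1.456, θ₃=0.584, ω₃=-1.692
apply F[18]=+15.000 → step 19: x=0.892, v=4.513, θ₁=-0.746, ω₁=-5.883, θ₂=-0.630, ω₂=-1.341, θ₃=0.538, ω₃=-2.958
apply F[19]=+15.000 → step 20: x=0.983, v=4.606, θ₁=-0.866, ω₁=-6.094, θ₂=-0.656, ω₂=-1.318, θ₃=0.465, ω₃=-4.342
apply F[20]=+15.000 → step 21: x=1.076, v=4.668, θ₁=-0.989, ω₁=-6.236, θ₂=-0.683, ω₂=-1.375, θ₃=0.364, ω₃=-5.803
apply F[21]=+15.000 → step 22: x=1.170, v=4.701, θ₁=-1.115, ω₁=-6.309, θ₂=-0.711, ω₂=-1.488, θ₃=0.233, ω₃=-7.312
apply F[22]=-15.000 → step 23: x=1.260, v=4.333, θ₁=-1.240, ω₁=-6.249, θ₂=-0.739, ω₂=-1.293, θ₃=0.080, ω₃=-8.010
apply F[23]=-15.000 → step 24: x=1.343, v=3.960, θ₁=-1.365, ω₁=-6.217, θ₂=-0.763, ω₂=-1.134, θ₃=-0.087, ω₃=-8.698
apply F[24]=-15.000 → step 25: x=1.418, v=3.579, θ₁=-1.489, ω₁=-6.199, θ₂=-0.785, ω₂=-1.070, θ₃=-0.268, ω₃=-9.356
apply F[25]=-15.000 → step 26: x=1.486, v=3.189, θ₁=-1.613, ω₁=-6.184, θ₂=-0.807, ω₂=-1.182, θ₃=-0.461, ω₃=-9.921
apply F[26]=-15.000 → step 27: x=1.546, v=2.794, θ₁=-1.736, ω₁=-6.173, θ₂=-0.834, ω₂=-1.561, θ₃=-0.664, ω₃=-10.306
apply F[27]=-15.000 → step 28: x=1.598, v=2.397, θ₁=-1.860, ω₁=-6.173, θ₂=-0.872, ω₂=-2.271, θ₃=-0.872, ω₃=-10.441
apply F[28]=-15.000 → step 29: x=1.642, v=1.998, θ₁=-1.983, ω₁=-6.198, θ₂=-0.927, ω₂=-3.324, θ₃=-1.080, ω₃=-10.312
apply F[29]=-15.000 → step 30: x=1.678, v=1.595, θ₁=-2.108, ω₁=-6.242, θ₂=-1.007, ω₂=-4.696, θ₃=-1.283, ω₃=-9.939
apply F[30]=-15.000 → step 31: x=1.706, v=1.188, θ₁=-2.233, ω₁=-6.278, θ₂=-1.117, ω₂=-6.361, θ₃=-1.476, ω₃=-9.335
apply F[31]=-15.000 → step 32: x=1.725, v=0.773, θ₁=-2.358, ω₁=-6.249, θ₂=-1.263, ω₂=-8.312, θ₃=-1.654, ω₃=-8.477
apply F[32]=-15.000 → step 33: x=1.736, v=0.348, θ₁=-2.482, ω₁=-6.073, θ₂=-1.452, ω₂=-10.575, θ₃=-1.813, ω₃=-7.331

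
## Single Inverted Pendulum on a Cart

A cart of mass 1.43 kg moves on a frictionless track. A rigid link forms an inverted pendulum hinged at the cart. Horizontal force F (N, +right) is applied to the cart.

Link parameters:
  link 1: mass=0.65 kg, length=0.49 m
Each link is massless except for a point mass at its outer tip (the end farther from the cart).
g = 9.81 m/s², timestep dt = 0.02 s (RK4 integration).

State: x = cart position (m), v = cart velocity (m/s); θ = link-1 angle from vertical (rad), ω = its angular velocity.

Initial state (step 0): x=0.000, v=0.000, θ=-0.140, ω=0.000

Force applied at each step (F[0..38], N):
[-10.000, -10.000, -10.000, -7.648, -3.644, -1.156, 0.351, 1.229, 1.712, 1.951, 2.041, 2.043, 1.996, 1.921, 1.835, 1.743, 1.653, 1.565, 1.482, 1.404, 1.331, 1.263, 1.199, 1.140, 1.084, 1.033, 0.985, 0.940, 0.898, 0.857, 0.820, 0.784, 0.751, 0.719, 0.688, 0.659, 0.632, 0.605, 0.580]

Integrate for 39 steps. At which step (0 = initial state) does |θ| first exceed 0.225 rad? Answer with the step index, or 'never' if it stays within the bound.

Answer: never

Derivation:
apply F[0]=-10.000 → step 1: x=-0.001, v=-0.126, θ=-0.138, ω=0.200
apply F[1]=-10.000 → step 2: x=-0.005, v=-0.253, θ=-0.132, ω=0.403
apply F[2]=-10.000 → step 3: x=-0.011, v=-0.381, θ=-0.122, ω=0.611
apply F[3]=-7.648 → step 4: x=-0.020, v=-0.478, θ=-0.108, ω=0.760
apply F[4]=-3.644 → step 5: x=-0.030, v=-0.520, θ=-0.093, ω=0.806
apply F[5]=-1.156 → step 6: x=-0.040, v=-0.529, θ=-0.077, ω=0.790
apply F[6]=+0.351 → step 7: x=-0.051, v=-0.518, θ=-0.061, ω=0.740
apply F[7]=+1.229 → step 8: x=-0.061, v=-0.496, θ=-0.047, ω=0.674
apply F[8]=+1.712 → step 9: x=-0.071, v=-0.469, θ=-0.034, ω=0.602
apply F[9]=+1.951 → step 10: x=-0.080, v=-0.439, θ=-0.023, ω=0.530
apply F[10]=+2.041 → step 11: x=-0.088, v=-0.409, θ=-0.013, ω=0.461
apply F[11]=+2.043 → step 12: x=-0.096, v=-0.379, θ=-0.005, ω=0.397
apply F[12]=+1.996 → step 13: x=-0.103, v=-0.351, θ=0.003, ω=0.340
apply F[13]=+1.921 → step 14: x=-0.110, v=-0.325, θ=0.009, ω=0.288
apply F[14]=+1.835 → step 15: x=-0.116, v=-0.300, θ=0.014, ω=0.243
apply F[15]=+1.743 → step 16: x=-0.122, v=-0.277, θ=0.019, ω=0.203
apply F[16]=+1.653 → step 17: x=-0.128, v=-0.256, θ=0.022, ω=0.168
apply F[17]=+1.565 → step 18: x=-0.132, v=-0.236, θ=0.025, ω=0.137
apply F[18]=+1.482 → step 19: x=-0.137, v=-0.218, θ=0.028, ω=0.110
apply F[19]=+1.404 → step 20: x=-0.141, v=-0.201, θ=0.030, ω=0.087
apply F[20]=+1.331 → step 21: x=-0.145, v=-0.185, θ=0.031, ω=0.067
apply F[21]=+1.263 → step 22: x=-0.149, v=-0.170, θ=0.033, ω=0.050
apply F[22]=+1.199 → step 23: x=-0.152, v=-0.157, θ=0.034, ω=0.035
apply F[23]=+1.140 → step 24: x=-0.155, v=-0.144, θ=0.034, ω=0.022
apply F[24]=+1.084 → step 25: x=-0.158, v=-0.132, θ=0.034, ω=0.011
apply F[25]=+1.033 → step 26: x=-0.160, v=-0.120, θ=0.035, ω=0.002
apply F[26]=+0.985 → step 27: x=-0.162, v=-0.109, θ=0.034, ω=-0.006
apply F[27]=+0.940 → step 28: x=-0.165, v=-0.099, θ=0.034, ω=-0.013
apply F[28]=+0.898 → step 29: x=-0.166, v=-0.090, θ=0.034, ω=-0.019
apply F[29]=+0.857 → step 30: x=-0.168, v=-0.081, θ=0.034, ω=-0.024
apply F[30]=+0.820 → step 31: x=-0.170, v=-0.072, θ=0.033, ω=-0.028
apply F[31]=+0.784 → step 32: x=-0.171, v=-0.064, θ=0.032, ω=-0.031
apply F[32]=+0.751 → step 33: x=-0.172, v=-0.057, θ=0.032, ω=-0.034
apply F[33]=+0.719 → step 34: x=-0.173, v=-0.050, θ=0.031, ω=-0.036
apply F[34]=+0.688 → step 35: x=-0.174, v=-0.043, θ=0.030, ω=-0.037
apply F[35]=+0.659 → step 36: x=-0.175, v=-0.036, θ=0.030, ω=-0.039
apply F[36]=+0.632 → step 37: x=-0.176, v=-0.030, θ=0.029, ω=-0.040
apply F[37]=+0.605 → step 38: x=-0.176, v=-0.024, θ=0.028, ω=-0.040
apply F[38]=+0.580 → step 39: x=-0.177, v=-0.018, θ=0.027, ω=-0.041
max |θ| = 0.140 ≤ 0.225 over all 40 states.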